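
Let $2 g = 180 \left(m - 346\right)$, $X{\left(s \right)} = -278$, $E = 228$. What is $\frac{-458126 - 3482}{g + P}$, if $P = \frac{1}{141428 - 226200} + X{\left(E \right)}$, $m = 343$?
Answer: $\frac{39131433376}{46455057} \approx 842.35$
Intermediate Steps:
$P = - \frac{23566617}{84772}$ ($P = \frac{1}{141428 - 226200} - 278 = \frac{1}{-84772} - 278 = - \frac{1}{84772} - 278 = - \frac{23566617}{84772} \approx -278.0$)
$g = -270$ ($g = \frac{180 \left(343 - 346\right)}{2} = \frac{180 \left(-3\right)}{2} = \frac{1}{2} \left(-540\right) = -270$)
$\frac{-458126 - 3482}{g + P} = \frac{-458126 - 3482}{-270 - \frac{23566617}{84772}} = - \frac{461608}{- \frac{46455057}{84772}} = \left(-461608\right) \left(- \frac{84772}{46455057}\right) = \frac{39131433376}{46455057}$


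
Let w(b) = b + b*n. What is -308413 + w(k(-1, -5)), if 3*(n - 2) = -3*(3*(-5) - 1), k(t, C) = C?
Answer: -308508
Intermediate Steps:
n = 18 (n = 2 + (-3*(3*(-5) - 1))/3 = 2 + (-3*(-15 - 1))/3 = 2 + (-3*(-16))/3 = 2 + (⅓)*48 = 2 + 16 = 18)
w(b) = 19*b (w(b) = b + b*18 = b + 18*b = 19*b)
-308413 + w(k(-1, -5)) = -308413 + 19*(-5) = -308413 - 95 = -308508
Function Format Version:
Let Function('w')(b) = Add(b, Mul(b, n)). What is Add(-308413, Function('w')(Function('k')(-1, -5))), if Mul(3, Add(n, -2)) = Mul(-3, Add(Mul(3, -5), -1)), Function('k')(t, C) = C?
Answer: -308508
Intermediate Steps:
n = 18 (n = Add(2, Mul(Rational(1, 3), Mul(-3, Add(Mul(3, -5), -1)))) = Add(2, Mul(Rational(1, 3), Mul(-3, Add(-15, -1)))) = Add(2, Mul(Rational(1, 3), Mul(-3, -16))) = Add(2, Mul(Rational(1, 3), 48)) = Add(2, 16) = 18)
Function('w')(b) = Mul(19, b) (Function('w')(b) = Add(b, Mul(b, 18)) = Add(b, Mul(18, b)) = Mul(19, b))
Add(-308413, Function('w')(Function('k')(-1, -5))) = Add(-308413, Mul(19, -5)) = Add(-308413, -95) = -308508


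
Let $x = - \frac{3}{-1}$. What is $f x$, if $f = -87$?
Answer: $-261$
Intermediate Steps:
$x = 3$ ($x = \left(-3\right) \left(-1\right) = 3$)
$f x = \left(-87\right) 3 = -261$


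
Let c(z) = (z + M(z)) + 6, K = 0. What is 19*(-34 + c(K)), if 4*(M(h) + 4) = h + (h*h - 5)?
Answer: -2527/4 ≈ -631.75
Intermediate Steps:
M(h) = -21/4 + h/4 + h²/4 (M(h) = -4 + (h + (h*h - 5))/4 = -4 + (h + (h² - 5))/4 = -4 + (h + (-5 + h²))/4 = -4 + (-5 + h + h²)/4 = -4 + (-5/4 + h/4 + h²/4) = -21/4 + h/4 + h²/4)
c(z) = ¾ + z²/4 + 5*z/4 (c(z) = (z + (-21/4 + z/4 + z²/4)) + 6 = (-21/4 + z²/4 + 5*z/4) + 6 = ¾ + z²/4 + 5*z/4)
19*(-34 + c(K)) = 19*(-34 + (¾ + (¼)*0² + (5/4)*0)) = 19*(-34 + (¾ + (¼)*0 + 0)) = 19*(-34 + (¾ + 0 + 0)) = 19*(-34 + ¾) = 19*(-133/4) = -2527/4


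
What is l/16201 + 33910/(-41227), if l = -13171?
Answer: -1092376727/667918627 ≈ -1.6355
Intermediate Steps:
l/16201 + 33910/(-41227) = -13171/16201 + 33910/(-41227) = -13171*1/16201 + 33910*(-1/41227) = -13171/16201 - 33910/41227 = -1092376727/667918627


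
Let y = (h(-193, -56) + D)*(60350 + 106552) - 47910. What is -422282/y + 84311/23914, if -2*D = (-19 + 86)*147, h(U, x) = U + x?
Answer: 72813945931325/20650107442998 ≈ 3.5261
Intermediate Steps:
D = -9849/2 (D = -(-19 + 86)*147/2 = -67*147/2 = -½*9849 = -9849/2 ≈ -4924.5)
y = -863515407 (y = ((-193 - 56) - 9849/2)*(60350 + 106552) - 47910 = (-249 - 9849/2)*166902 - 47910 = -10347/2*166902 - 47910 = -863467497 - 47910 = -863515407)
-422282/y + 84311/23914 = -422282/(-863515407) + 84311/23914 = -422282*(-1/863515407) + 84311*(1/23914) = 422282/863515407 + 84311/23914 = 72813945931325/20650107442998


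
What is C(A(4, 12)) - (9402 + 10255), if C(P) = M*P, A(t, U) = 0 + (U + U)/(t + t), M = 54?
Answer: -19495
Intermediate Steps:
A(t, U) = U/t (A(t, U) = 0 + (2*U)/((2*t)) = 0 + (2*U)*(1/(2*t)) = 0 + U/t = U/t)
C(P) = 54*P
C(A(4, 12)) - (9402 + 10255) = 54*(12/4) - (9402 + 10255) = 54*(12*(¼)) - 1*19657 = 54*3 - 19657 = 162 - 19657 = -19495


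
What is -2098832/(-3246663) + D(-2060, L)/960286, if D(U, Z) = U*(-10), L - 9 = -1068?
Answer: 1041180121876/1558862512809 ≈ 0.66791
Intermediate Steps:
L = -1059 (L = 9 - 1068 = -1059)
D(U, Z) = -10*U
-2098832/(-3246663) + D(-2060, L)/960286 = -2098832/(-3246663) - 10*(-2060)/960286 = -2098832*(-1/3246663) + 20600*(1/960286) = 2098832/3246663 + 10300/480143 = 1041180121876/1558862512809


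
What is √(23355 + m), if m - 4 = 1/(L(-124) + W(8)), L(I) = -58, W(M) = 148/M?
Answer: √145783361/79 ≈ 152.84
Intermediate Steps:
m = 314/79 (m = 4 + 1/(-58 + 148/8) = 4 + 1/(-58 + 148*(⅛)) = 4 + 1/(-58 + 37/2) = 4 + 1/(-79/2) = 4 - 2/79 = 314/79 ≈ 3.9747)
√(23355 + m) = √(23355 + 314/79) = √(1845359/79) = √145783361/79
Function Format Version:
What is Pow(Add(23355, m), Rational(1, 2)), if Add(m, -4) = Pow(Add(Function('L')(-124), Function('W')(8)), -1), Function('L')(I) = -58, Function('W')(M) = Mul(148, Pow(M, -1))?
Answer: Mul(Rational(1, 79), Pow(145783361, Rational(1, 2))) ≈ 152.84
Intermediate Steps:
m = Rational(314, 79) (m = Add(4, Pow(Add(-58, Mul(148, Pow(8, -1))), -1)) = Add(4, Pow(Add(-58, Mul(148, Rational(1, 8))), -1)) = Add(4, Pow(Add(-58, Rational(37, 2)), -1)) = Add(4, Pow(Rational(-79, 2), -1)) = Add(4, Rational(-2, 79)) = Rational(314, 79) ≈ 3.9747)
Pow(Add(23355, m), Rational(1, 2)) = Pow(Add(23355, Rational(314, 79)), Rational(1, 2)) = Pow(Rational(1845359, 79), Rational(1, 2)) = Mul(Rational(1, 79), Pow(145783361, Rational(1, 2)))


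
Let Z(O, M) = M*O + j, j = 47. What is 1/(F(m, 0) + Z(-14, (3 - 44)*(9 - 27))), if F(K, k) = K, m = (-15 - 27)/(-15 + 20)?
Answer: -5/51467 ≈ -9.7150e-5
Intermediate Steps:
m = -42/5 ≈ -8.4000
Z(O, M) = 47 + M*O (Z(O, M) = M*O + 47 = 47 + M*O)
1/(F(m, 0) + Z(-14, (3 - 44)*(9 - 27))) = 1/(-42/5 + (47 + ((3 - 44)*(9 - 27))*(-14))) = 1/(-42/5 + (47 - 41*(-18)*(-14))) = 1/(-42/5 + (47 + 738*(-14))) = 1/(-42/5 + (47 - 10332)) = 1/(-42/5 - 10285) = 1/(-51467/5) = -5/51467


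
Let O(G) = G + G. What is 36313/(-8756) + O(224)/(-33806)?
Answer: -615759983/148002668 ≈ -4.1605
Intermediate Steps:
O(G) = 2*G
36313/(-8756) + O(224)/(-33806) = 36313/(-8756) + (2*224)/(-33806) = 36313*(-1/8756) + 448*(-1/33806) = -36313/8756 - 224/16903 = -615759983/148002668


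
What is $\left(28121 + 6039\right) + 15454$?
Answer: $49614$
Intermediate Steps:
$\left(28121 + 6039\right) + 15454 = 34160 + 15454 = 49614$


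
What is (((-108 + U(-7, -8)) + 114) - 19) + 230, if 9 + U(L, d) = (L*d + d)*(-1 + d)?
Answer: -224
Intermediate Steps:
U(L, d) = -9 + (-1 + d)*(d + L*d) (U(L, d) = -9 + (L*d + d)*(-1 + d) = -9 + (d + L*d)*(-1 + d) = -9 + (-1 + d)*(d + L*d))
(((-108 + U(-7, -8)) + 114) - 19) + 230 = (((-108 + (-9 + (-8)² - 1*(-8) - 7*(-8)² - 1*(-7)*(-8))) + 114) - 19) + 230 = (((-108 + (-9 + 64 + 8 - 7*64 - 56)) + 114) - 19) + 230 = (((-108 + (-9 + 64 + 8 - 448 - 56)) + 114) - 19) + 230 = (((-108 - 441) + 114) - 19) + 230 = ((-549 + 114) - 19) + 230 = (-435 - 19) + 230 = -454 + 230 = -224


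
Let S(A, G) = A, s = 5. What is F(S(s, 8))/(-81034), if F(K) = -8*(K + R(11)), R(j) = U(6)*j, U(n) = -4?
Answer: -156/40517 ≈ -0.0038502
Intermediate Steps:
R(j) = -4*j
F(K) = 352 - 8*K (F(K) = -8*(K - 4*11) = -8*(K - 44) = -8*(-44 + K) = 352 - 8*K)
F(S(s, 8))/(-81034) = (352 - 8*5)/(-81034) = (352 - 40)*(-1/81034) = 312*(-1/81034) = -156/40517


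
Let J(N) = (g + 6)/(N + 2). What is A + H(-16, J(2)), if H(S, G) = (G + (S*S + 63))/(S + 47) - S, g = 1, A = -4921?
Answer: -606937/124 ≈ -4894.7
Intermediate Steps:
J(N) = 7/(2 + N) (J(N) = (1 + 6)/(N + 2) = 7/(2 + N))
H(S, G) = -S + (63 + G + S²)/(47 + S) (H(S, G) = (G + (S² + 63))/(47 + S) - S = (G + (63 + S²))/(47 + S) - S = (63 + G + S²)/(47 + S) - S = -S + (63 + G + S²)/(47 + S))
A + H(-16, J(2)) = -4921 + (63 + 7/(2 + 2) - 47*(-16))/(47 - 16) = -4921 + (63 + 7/4 + 752)/31 = -4921 + (1/31)*(3267/4) = -4921 + 3267/124 = -606937/124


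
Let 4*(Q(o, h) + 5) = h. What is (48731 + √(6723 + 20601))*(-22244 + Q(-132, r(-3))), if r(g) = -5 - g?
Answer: -2168480769/2 - 133497*√759 ≈ -1.0879e+9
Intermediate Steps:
Q(o, h) = -5 + h/4
(48731 + √(6723 + 20601))*(-22244 + Q(-132, r(-3))) = (48731 + √(6723 + 20601))*(-22244 + (-5 + (-5 - 1*(-3))/4)) = (48731 + √27324)*(-22244 + (-5 + (-5 + 3)/4)) = (48731 + 6*√759)*(-22244 + (-5 + (¼)*(-2))) = (48731 + 6*√759)*(-22244 + (-5 - ½)) = (48731 + 6*√759)*(-22244 - 11/2) = (48731 + 6*√759)*(-44499/2) = -2168480769/2 - 133497*√759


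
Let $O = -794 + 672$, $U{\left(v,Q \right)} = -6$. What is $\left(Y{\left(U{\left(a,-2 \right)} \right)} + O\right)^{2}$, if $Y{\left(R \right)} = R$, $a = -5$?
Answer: $16384$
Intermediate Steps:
$O = -122$
$\left(Y{\left(U{\left(a,-2 \right)} \right)} + O\right)^{2} = \left(-6 - 122\right)^{2} = \left(-128\right)^{2} = 16384$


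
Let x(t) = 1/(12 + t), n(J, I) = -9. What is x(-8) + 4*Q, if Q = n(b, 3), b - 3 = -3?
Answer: -143/4 ≈ -35.750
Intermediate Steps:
b = 0 (b = 3 - 3 = 0)
Q = -9
x(-8) + 4*Q = 1/(12 - 8) + 4*(-9) = 1/4 - 36 = ¼ - 36 = -143/4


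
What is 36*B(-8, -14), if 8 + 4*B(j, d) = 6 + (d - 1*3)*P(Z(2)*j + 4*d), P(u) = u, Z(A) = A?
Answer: 10998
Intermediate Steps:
B(j, d) = -½ + (-3 + d)*(2*j + 4*d)/4 (B(j, d) = -2 + (6 + (d - 1*3)*(2*j + 4*d))/4 = -2 + (6 + (d - 3)*(2*j + 4*d))/4 = -2 + (6 + (-3 + d)*(2*j + 4*d))/4 = -2 + (3/2 + (-3 + d)*(2*j + 4*d)/4) = -½ + (-3 + d)*(2*j + 4*d)/4)
36*B(-8, -14) = 36*(-½ - 3*(-14) - 3/2*(-8) + (½)*(-14)*(-8 + 2*(-14))) = 36*(-½ + 42 + 12 + (½)*(-14)*(-8 - 28)) = 36*(-½ + 42 + 12 + (½)*(-14)*(-36)) = 36*(-½ + 42 + 12 + 252) = 36*(611/2) = 10998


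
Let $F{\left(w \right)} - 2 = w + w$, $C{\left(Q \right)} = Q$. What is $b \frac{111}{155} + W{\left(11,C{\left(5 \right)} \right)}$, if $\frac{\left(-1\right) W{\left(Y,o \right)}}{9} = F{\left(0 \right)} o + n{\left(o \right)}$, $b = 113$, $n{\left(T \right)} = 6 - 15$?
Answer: $\frac{11148}{155} \approx 71.923$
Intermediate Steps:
$n{\left(T \right)} = -9$ ($n{\left(T \right)} = 6 - 15 = -9$)
$F{\left(w \right)} = 2 + 2 w$ ($F{\left(w \right)} = 2 + \left(w + w\right) = 2 + 2 w$)
$W{\left(Y,o \right)} = 81 - 18 o$ ($W{\left(Y,o \right)} = - 9 \left(\left(2 + 2 \cdot 0\right) o - 9\right) = - 9 \left(\left(2 + 0\right) o - 9\right) = - 9 \left(2 o - 9\right) = - 9 \left(-9 + 2 o\right) = 81 - 18 o$)
$b \frac{111}{155} + W{\left(11,C{\left(5 \right)} \right)} = 113 \cdot \frac{111}{155} + \left(81 - 90\right) = 113 \cdot 111 \cdot \frac{1}{155} + \left(81 - 90\right) = 113 \cdot \frac{111}{155} - 9 = \frac{12543}{155} - 9 = \frac{11148}{155}$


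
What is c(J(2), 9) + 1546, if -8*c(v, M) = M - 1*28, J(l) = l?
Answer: 12387/8 ≈ 1548.4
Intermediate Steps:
c(v, M) = 7/2 - M/8 (c(v, M) = -(M - 1*28)/8 = -(M - 28)/8 = -(-28 + M)/8 = 7/2 - M/8)
c(J(2), 9) + 1546 = (7/2 - ⅛*9) + 1546 = (7/2 - 9/8) + 1546 = 19/8 + 1546 = 12387/8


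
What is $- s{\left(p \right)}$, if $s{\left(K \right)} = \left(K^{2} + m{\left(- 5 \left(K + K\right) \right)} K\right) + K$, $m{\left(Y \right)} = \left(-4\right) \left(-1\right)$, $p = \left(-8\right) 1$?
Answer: $-24$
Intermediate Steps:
$p = -8$
$m{\left(Y \right)} = 4$
$s{\left(K \right)} = K^{2} + 5 K$ ($s{\left(K \right)} = \left(K^{2} + 4 K\right) + K = K^{2} + 5 K$)
$- s{\left(p \right)} = - \left(-8\right) \left(5 - 8\right) = - \left(-8\right) \left(-3\right) = \left(-1\right) 24 = -24$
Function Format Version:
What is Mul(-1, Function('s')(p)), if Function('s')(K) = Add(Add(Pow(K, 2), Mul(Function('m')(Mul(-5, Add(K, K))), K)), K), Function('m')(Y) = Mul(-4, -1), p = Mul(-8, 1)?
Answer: -24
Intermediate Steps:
p = -8
Function('m')(Y) = 4
Function('s')(K) = Add(Pow(K, 2), Mul(5, K)) (Function('s')(K) = Add(Add(Pow(K, 2), Mul(4, K)), K) = Add(Pow(K, 2), Mul(5, K)))
Mul(-1, Function('s')(p)) = Mul(-1, Mul(-8, Add(5, -8))) = Mul(-1, Mul(-8, -3)) = Mul(-1, 24) = -24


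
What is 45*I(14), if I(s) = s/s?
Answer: 45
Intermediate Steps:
I(s) = 1
45*I(14) = 45*1 = 45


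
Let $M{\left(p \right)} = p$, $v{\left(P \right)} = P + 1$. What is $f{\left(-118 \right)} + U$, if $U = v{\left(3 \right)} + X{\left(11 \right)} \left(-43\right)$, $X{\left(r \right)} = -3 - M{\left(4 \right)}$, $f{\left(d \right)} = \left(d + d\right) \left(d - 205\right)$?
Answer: $76533$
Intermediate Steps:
$v{\left(P \right)} = 1 + P$
$f{\left(d \right)} = 2 d \left(-205 + d\right)$
$X{\left(r \right)} = -7$ ($X{\left(r \right)} = -3 - 4 = -7$)
$U = 305$ ($U = \left(1 + 3\right) - -301 = 4 + 301 = 305$)
$f{\left(-118 \right)} + U = 2 \left(-118\right) \left(-205 - 118\right) + 305 = 2 \left(-118\right) \left(-323\right) + 305 = 76228 + 305 = 76533$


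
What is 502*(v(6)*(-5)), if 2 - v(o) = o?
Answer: 10040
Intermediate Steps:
v(o) = 2 - o
502*(v(6)*(-5)) = 502*((2 - 1*6)*(-5)) = 502*((2 - 6)*(-5)) = 502*(-4*(-5)) = 502*20 = 10040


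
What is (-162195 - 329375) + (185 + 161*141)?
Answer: -468684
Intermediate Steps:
(-162195 - 329375) + (185 + 161*141) = -491570 + (185 + 22701) = -491570 + 22886 = -468684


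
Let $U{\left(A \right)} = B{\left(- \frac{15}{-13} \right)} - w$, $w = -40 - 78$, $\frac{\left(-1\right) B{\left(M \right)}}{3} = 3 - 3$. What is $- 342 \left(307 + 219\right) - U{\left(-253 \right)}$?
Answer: $-180010$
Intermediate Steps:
$B{\left(M \right)} = 0$ ($B{\left(M \right)} = - 3 \left(3 - 3\right) = \left(-3\right) 0 = 0$)
$w = -118$
$U{\left(A \right)} = 118$ ($U{\left(A \right)} = 0 - -118 = 0 + 118 = 118$)
$- 342 \left(307 + 219\right) - U{\left(-253 \right)} = - 342 \left(307 + 219\right) - 118 = \left(-342\right) 526 - 118 = -179892 - 118 = -180010$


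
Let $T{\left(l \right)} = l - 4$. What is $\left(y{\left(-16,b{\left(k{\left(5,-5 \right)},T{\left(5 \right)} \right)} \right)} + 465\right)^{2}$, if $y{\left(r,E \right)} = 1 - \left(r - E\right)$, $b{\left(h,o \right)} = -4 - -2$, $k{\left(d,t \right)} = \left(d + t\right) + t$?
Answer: $230400$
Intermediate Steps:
$k{\left(d,t \right)} = d + 2 t$
$T{\left(l \right)} = -4 + l$
$b{\left(h,o \right)} = -2$ ($b{\left(h,o \right)} = -4 + 2 = -2$)
$y{\left(r,E \right)} = 1 + E - r$ ($y{\left(r,E \right)} = 1 + \left(E - r\right) = 1 + E - r$)
$\left(y{\left(-16,b{\left(k{\left(5,-5 \right)},T{\left(5 \right)} \right)} \right)} + 465\right)^{2} = \left(\left(1 - 2 - -16\right) + 465\right)^{2} = \left(\left(1 - 2 + 16\right) + 465\right)^{2} = \left(15 + 465\right)^{2} = 480^{2} = 230400$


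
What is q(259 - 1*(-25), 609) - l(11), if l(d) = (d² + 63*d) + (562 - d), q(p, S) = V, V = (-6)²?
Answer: -1329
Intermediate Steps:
V = 36
q(p, S) = 36
l(d) = 562 + d² + 62*d
q(259 - 1*(-25), 609) - l(11) = 36 - (562 + 11² + 62*11) = 36 - (562 + 121 + 682) = 36 - 1*1365 = 36 - 1365 = -1329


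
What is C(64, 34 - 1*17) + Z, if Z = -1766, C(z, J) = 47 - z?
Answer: -1783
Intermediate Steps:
C(64, 34 - 1*17) + Z = (47 - 1*64) - 1766 = (47 - 64) - 1766 = -17 - 1766 = -1783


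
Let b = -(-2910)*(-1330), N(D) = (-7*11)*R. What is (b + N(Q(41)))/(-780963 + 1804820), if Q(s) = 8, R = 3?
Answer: -3870531/1023857 ≈ -3.7803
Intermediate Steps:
N(D) = -231 (N(D) = -7*11*3 = -77*3 = -231)
b = -3870300 (b = -1*3870300 = -3870300)
(b + N(Q(41)))/(-780963 + 1804820) = (-3870300 - 231)/(-780963 + 1804820) = -3870531/1023857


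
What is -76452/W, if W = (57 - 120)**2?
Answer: -25484/1323 ≈ -19.262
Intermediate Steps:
W = 3969 (W = (-63)**2 = 3969)
-76452/W = -76452/3969 = -76452*1/3969 = -25484/1323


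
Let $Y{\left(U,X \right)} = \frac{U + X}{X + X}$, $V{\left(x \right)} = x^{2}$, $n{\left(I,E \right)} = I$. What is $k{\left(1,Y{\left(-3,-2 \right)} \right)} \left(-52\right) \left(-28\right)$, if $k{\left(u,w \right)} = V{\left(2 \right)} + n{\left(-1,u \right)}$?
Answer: $4368$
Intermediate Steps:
$Y{\left(U,X \right)} = \frac{U + X}{2 X}$
$k{\left(u,w \right)} = 3$ ($k{\left(u,w \right)} = 2^{2} - 1 = 4 - 1 = 3$)
$k{\left(1,Y{\left(-3,-2 \right)} \right)} \left(-52\right) \left(-28\right) = 3 \left(-52\right) \left(-28\right) = \left(-156\right) \left(-28\right) = 4368$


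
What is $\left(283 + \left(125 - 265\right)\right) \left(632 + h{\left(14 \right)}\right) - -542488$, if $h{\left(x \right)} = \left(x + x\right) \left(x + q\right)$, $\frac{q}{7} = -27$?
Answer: $-67836$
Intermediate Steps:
$q = -189$ ($q = 7 \left(-27\right) = -189$)
$h{\left(x \right)} = 2 x \left(-189 + x\right)$ ($h{\left(x \right)} = \left(x + x\right) \left(x - 189\right) = 2 x \left(-189 + x\right)$)
$\left(283 + \left(125 - 265\right)\right) \left(632 + h{\left(14 \right)}\right) - -542488 = \left(283 + \left(125 - 265\right)\right) \left(632 + 2 \cdot 14 \left(-189 + 14\right)\right) - -542488 = \left(283 - 140\right) \left(632 + 2 \cdot 14 \left(-175\right)\right) + 542488 = 143 \left(632 - 4900\right) + 542488 = 143 \left(-4268\right) + 542488 = -610324 + 542488 = -67836$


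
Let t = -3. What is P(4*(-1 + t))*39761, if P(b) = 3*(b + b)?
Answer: -3817056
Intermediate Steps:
P(b) = 6*b (P(b) = 3*(2*b) = 6*b)
P(4*(-1 + t))*39761 = (6*(4*(-1 - 3)))*39761 = (6*(4*(-4)))*39761 = (6*(-16))*39761 = -96*39761 = -3817056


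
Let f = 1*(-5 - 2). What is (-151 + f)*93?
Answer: -14694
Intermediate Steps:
f = -7 (f = 1*(-7) = -7)
(-151 + f)*93 = (-151 - 7)*93 = -158*93 = -14694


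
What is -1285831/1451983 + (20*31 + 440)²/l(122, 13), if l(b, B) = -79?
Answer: -1631549679449/114706657 ≈ -14224.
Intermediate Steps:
-1285831/1451983 + (20*31 + 440)²/l(122, 13) = -1285831/1451983 + (20*31 + 440)²/(-79) = -1285831*1/1451983 + (620 + 440)²*(-1/79) = -1285831/1451983 + 1060²*(-1/79) = -1285831/1451983 + 1123600*(-1/79) = -1285831/1451983 - 1123600/79 = -1631549679449/114706657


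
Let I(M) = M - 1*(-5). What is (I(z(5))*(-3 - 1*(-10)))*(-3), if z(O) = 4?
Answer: -189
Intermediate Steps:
I(M) = 5 + M (I(M) = M + 5 = 5 + M)
(I(z(5))*(-3 - 1*(-10)))*(-3) = ((5 + 4)*(-3 - 1*(-10)))*(-3) = (9*(-3 + 10))*(-3) = (9*7)*(-3) = 63*(-3) = -189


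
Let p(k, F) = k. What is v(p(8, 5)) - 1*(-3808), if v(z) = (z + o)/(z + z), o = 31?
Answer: 60967/16 ≈ 3810.4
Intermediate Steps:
v(z) = (31 + z)/(2*z) (v(z) = (z + 31)/(z + z) = (31 + z)/((2*z)) = (31 + z)*(1/(2*z)) = (31 + z)/(2*z))
v(p(8, 5)) - 1*(-3808) = (½)*(31 + 8)/8 - 1*(-3808) = (½)*(⅛)*39 + 3808 = 39/16 + 3808 = 60967/16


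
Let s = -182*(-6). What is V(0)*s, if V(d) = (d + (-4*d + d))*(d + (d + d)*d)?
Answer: 0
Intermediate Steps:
V(d) = -2*d*(d + 2*d²) (V(d) = (d - 3*d)*(d + (2*d)*d) = (-2*d)*(d + 2*d²) = -2*d*(d + 2*d²))
s = 1092
V(0)*s = (0²*(-2 - 4*0))*1092 = (0*(-2 + 0))*1092 = (0*(-2))*1092 = 0*1092 = 0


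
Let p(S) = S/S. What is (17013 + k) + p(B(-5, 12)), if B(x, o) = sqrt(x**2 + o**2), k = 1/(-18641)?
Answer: 317157973/18641 ≈ 17014.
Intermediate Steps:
k = -1/18641 ≈ -5.3645e-5
B(x, o) = sqrt(o**2 + x**2)
p(S) = 1
(17013 + k) + p(B(-5, 12)) = (17013 - 1/18641) + 1 = 317139332/18641 + 1 = 317157973/18641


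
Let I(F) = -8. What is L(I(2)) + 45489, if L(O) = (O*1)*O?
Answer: 45553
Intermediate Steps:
L(O) = O² (L(O) = O*O = O²)
L(I(2)) + 45489 = (-8)² + 45489 = 64 + 45489 = 45553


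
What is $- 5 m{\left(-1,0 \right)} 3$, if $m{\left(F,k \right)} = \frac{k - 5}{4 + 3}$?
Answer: $\frac{75}{7} \approx 10.714$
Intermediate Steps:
$m{\left(F,k \right)} = - \frac{5}{7} + \frac{k}{7}$ ($m{\left(F,k \right)} = \frac{-5 + k}{7} = \left(-5 + k\right) \frac{1}{7} = - \frac{5}{7} + \frac{k}{7}$)
$- 5 m{\left(-1,0 \right)} 3 = - 5 \left(- \frac{5}{7} + \frac{1}{7} \cdot 0\right) 3 = - 5 \left(- \frac{5}{7} + 0\right) 3 = \left(-5\right) \left(- \frac{5}{7}\right) 3 = \frac{25}{7} \cdot 3 = \frac{75}{7}$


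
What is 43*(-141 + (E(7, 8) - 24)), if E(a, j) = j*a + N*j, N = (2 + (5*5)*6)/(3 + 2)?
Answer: 28853/5 ≈ 5770.6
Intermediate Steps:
N = 152/5 (N = (2 + 25*6)/5 = (2 + 150)*(⅕) = 152*(⅕) = 152/5 ≈ 30.400)
E(a, j) = 152*j/5 + a*j (E(a, j) = j*a + 152*j/5 = a*j + 152*j/5 = 152*j/5 + a*j)
43*(-141 + (E(7, 8) - 24)) = 43*(-141 + ((⅕)*8*(152 + 5*7) - 24)) = 43*(-141 + ((⅕)*8*(152 + 35) - 24)) = 43*(-141 + ((⅕)*8*187 - 24)) = 43*(-141 + (1496/5 - 24)) = 43*(-141 + 1376/5) = 43*(671/5) = 28853/5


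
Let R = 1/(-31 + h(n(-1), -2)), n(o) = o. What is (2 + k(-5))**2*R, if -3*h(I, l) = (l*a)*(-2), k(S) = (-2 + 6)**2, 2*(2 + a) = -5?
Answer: -324/25 ≈ -12.960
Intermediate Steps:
a = -9/2 (a = -2 + (1/2)*(-5) = -2 - 5/2 = -9/2 ≈ -4.5000)
k(S) = 16 (k(S) = 4**2 = 16)
h(I, l) = -3*l (h(I, l) = -l*(-9/2)*(-2)/3 = -(-9*l/2)*(-2)/3 = -3*l)
R = -1/25 (R = 1/(-31 - 3*(-2)) = 1/(-31 + 6) = 1/(-25) = -1/25 ≈ -0.040000)
(2 + k(-5))**2*R = (2 + 16)**2*(-1/25) = 18**2*(-1/25) = 324*(-1/25) = -324/25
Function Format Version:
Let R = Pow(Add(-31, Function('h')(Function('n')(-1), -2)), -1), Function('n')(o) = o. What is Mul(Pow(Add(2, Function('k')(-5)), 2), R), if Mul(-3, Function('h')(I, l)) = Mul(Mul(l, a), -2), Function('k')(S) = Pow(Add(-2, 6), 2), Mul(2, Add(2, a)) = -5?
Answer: Rational(-324, 25) ≈ -12.960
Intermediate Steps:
a = Rational(-9, 2) (a = Add(-2, Mul(Rational(1, 2), -5)) = Add(-2, Rational(-5, 2)) = Rational(-9, 2) ≈ -4.5000)
Function('k')(S) = 16 (Function('k')(S) = Pow(4, 2) = 16)
Function('h')(I, l) = Mul(-3, l) (Function('h')(I, l) = Mul(Rational(-1, 3), Mul(Mul(l, Rational(-9, 2)), -2)) = Mul(Rational(-1, 3), Mul(Mul(Rational(-9, 2), l), -2)) = Mul(Rational(-1, 3), Mul(9, l)) = Mul(-3, l))
R = Rational(-1, 25) (R = Pow(Add(-31, Mul(-3, -2)), -1) = Pow(Add(-31, 6), -1) = Pow(-25, -1) = Rational(-1, 25) ≈ -0.040000)
Mul(Pow(Add(2, Function('k')(-5)), 2), R) = Mul(Pow(Add(2, 16), 2), Rational(-1, 25)) = Mul(Pow(18, 2), Rational(-1, 25)) = Mul(324, Rational(-1, 25)) = Rational(-324, 25)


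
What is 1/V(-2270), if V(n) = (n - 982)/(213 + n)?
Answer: 2057/3252 ≈ 0.63253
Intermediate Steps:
V(n) = (-982 + n)/(213 + n)
1/V(-2270) = 1/((-982 - 2270)/(213 - 2270)) = 1/(-3252/(-2057)) = 1/(-1/2057*(-3252)) = 1/(3252/2057) = 2057/3252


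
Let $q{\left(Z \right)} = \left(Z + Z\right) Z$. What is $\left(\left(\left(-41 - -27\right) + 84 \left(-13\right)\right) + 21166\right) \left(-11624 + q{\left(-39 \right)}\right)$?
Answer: $-172154920$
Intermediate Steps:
$q{\left(Z \right)} = 2 Z^{2}$ ($q{\left(Z \right)} = 2 Z Z = 2 Z^{2}$)
$\left(\left(\left(-41 - -27\right) + 84 \left(-13\right)\right) + 21166\right) \left(-11624 + q{\left(-39 \right)}\right) = \left(\left(\left(-41 - -27\right) + 84 \left(-13\right)\right) + 21166\right) \left(-11624 + 2 \left(-39\right)^{2}\right) = \left(\left(\left(-41 + 27\right) - 1092\right) + 21166\right) \left(-11624 + 2 \cdot 1521\right) = \left(\left(-14 - 1092\right) + 21166\right) \left(-11624 + 3042\right) = \left(-1106 + 21166\right) \left(-8582\right) = 20060 \left(-8582\right) = -172154920$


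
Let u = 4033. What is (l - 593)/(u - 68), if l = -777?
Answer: -274/793 ≈ -0.34552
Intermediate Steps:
(l - 593)/(u - 68) = (-777 - 593)/(4033 - 68) = -1370/3965 = -1370*1/3965 = -274/793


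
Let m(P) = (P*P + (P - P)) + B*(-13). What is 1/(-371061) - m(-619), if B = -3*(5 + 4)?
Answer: -142306346233/371061 ≈ -3.8351e+5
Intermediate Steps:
B = -27 (B = -3*9 = -27)
m(P) = 351 + P² (m(P) = (P*P + (P - P)) - 27*(-13) = (P² + 0) + 351 = P² + 351 = 351 + P²)
1/(-371061) - m(-619) = 1/(-371061) - (351 + (-619)²) = -1/371061 - (351 + 383161) = -1/371061 - 1*383512 = -1/371061 - 383512 = -142306346233/371061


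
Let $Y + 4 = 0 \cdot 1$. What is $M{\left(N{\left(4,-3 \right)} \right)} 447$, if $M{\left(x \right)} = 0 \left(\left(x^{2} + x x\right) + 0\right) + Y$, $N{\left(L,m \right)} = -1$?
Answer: $-1788$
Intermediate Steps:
$Y = -4$ ($Y = -4 + 0 \cdot 1 = -4 + 0 = -4$)
$M{\left(x \right)} = -4$ ($M{\left(x \right)} = 0 \left(\left(x^{2} + x x\right) + 0\right) - 4 = 0 \left(\left(x^{2} + x^{2}\right) + 0\right) - 4 = 0 \left(2 x^{2} + 0\right) - 4 = 0 \cdot 2 x^{2} - 4 = 0 - 4 = -4$)
$M{\left(N{\left(4,-3 \right)} \right)} 447 = \left(-4\right) 447 = -1788$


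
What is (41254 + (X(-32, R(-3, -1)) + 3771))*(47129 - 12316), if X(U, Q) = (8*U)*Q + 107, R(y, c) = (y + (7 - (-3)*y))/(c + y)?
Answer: 1560040156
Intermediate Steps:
R(y, c) = (7 + 4*y)/(c + y) (R(y, c) = (y + (7 + 3*y))/(c + y) = (7 + 4*y)/(c + y))
X(U, Q) = 107 + 8*Q*U (X(U, Q) = 8*Q*U + 107 = 107 + 8*Q*U)
(41254 + (X(-32, R(-3, -1)) + 3771))*(47129 - 12316) = (41254 + ((107 + 8*((7 + 4*(-3))/(-1 - 3))*(-32)) + 3771))*(47129 - 12316) = (41254 + ((107 + 8*((7 - 12)/(-4))*(-32)) + 3771))*34813 = (41254 + ((107 + 8*(-1/4*(-5))*(-32)) + 3771))*34813 = (41254 + ((107 + 8*(5/4)*(-32)) + 3771))*34813 = (41254 + ((107 - 320) + 3771))*34813 = (41254 + (-213 + 3771))*34813 = (41254 + 3558)*34813 = 44812*34813 = 1560040156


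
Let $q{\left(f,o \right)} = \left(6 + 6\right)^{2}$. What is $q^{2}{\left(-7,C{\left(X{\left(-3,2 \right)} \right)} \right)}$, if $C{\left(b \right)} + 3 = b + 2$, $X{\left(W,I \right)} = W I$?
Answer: $20736$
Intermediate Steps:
$X{\left(W,I \right)} = I W$
$C{\left(b \right)} = -1 + b$ ($C{\left(b \right)} = -3 + \left(b + 2\right) = -3 + \left(2 + b\right) = -1 + b$)
$q{\left(f,o \right)} = 144$ ($q{\left(f,o \right)} = 12^{2} = 144$)
$q^{2}{\left(-7,C{\left(X{\left(-3,2 \right)} \right)} \right)} = 144^{2} = 20736$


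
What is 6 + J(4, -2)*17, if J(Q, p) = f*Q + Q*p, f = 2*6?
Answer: 686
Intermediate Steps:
f = 12
J(Q, p) = 12*Q + Q*p
6 + J(4, -2)*17 = 6 + (4*(12 - 2))*17 = 6 + (4*10)*17 = 6 + 40*17 = 6 + 680 = 686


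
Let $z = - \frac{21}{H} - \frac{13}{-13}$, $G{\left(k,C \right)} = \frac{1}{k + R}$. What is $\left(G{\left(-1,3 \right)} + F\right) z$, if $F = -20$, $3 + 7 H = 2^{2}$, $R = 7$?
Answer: $\frac{8687}{3} \approx 2895.7$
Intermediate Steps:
$G{\left(k,C \right)} = \frac{1}{7 + k}$ ($G{\left(k,C \right)} = \frac{1}{k + 7} = \frac{1}{7 + k}$)
$H = \frac{1}{7}$ ($H = - \frac{3}{7} + \frac{2^{2}}{7} = - \frac{3}{7} + \frac{1}{7} \cdot 4 = - \frac{3}{7} + \frac{4}{7} = \frac{1}{7} \approx 0.14286$)
$z = -146$ ($z = - 21 \frac{1}{\frac{1}{7}} - \frac{13}{-13} = \left(-21\right) 7 - -1 = -147 + 1 = -146$)
$\left(G{\left(-1,3 \right)} + F\right) z = \left(\frac{1}{7 - 1} - 20\right) \left(-146\right) = \left(\frac{1}{6} - 20\right) \left(-146\right) = \left(- \frac{119}{6}\right) \left(-146\right) = \frac{8687}{3}$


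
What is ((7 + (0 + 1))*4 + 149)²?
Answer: 32761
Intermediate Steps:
((7 + (0 + 1))*4 + 149)² = ((7 + 1)*4 + 149)² = (8*4 + 149)² = (32 + 149)² = 181² = 32761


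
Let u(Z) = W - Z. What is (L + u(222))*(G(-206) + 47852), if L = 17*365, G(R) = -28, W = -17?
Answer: 285317984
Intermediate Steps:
L = 6205
u(Z) = -17 - Z
(L + u(222))*(G(-206) + 47852) = (6205 + (-17 - 1*222))*(-28 + 47852) = (6205 + (-17 - 222))*47824 = (6205 - 239)*47824 = 5966*47824 = 285317984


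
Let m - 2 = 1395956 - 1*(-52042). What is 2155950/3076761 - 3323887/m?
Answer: -2368330096669/1485049976000 ≈ -1.5948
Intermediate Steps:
m = 1448000 (m = 2 + (1395956 - 1*(-52042)) = 2 + (1395956 + 52042) = 2 + 1447998 = 1448000)
2155950/3076761 - 3323887/m = 2155950/3076761 - 3323887/1448000 = 2155950*(1/3076761) - 3323887*1/1448000 = 718650/1025587 - 3323887/1448000 = -2368330096669/1485049976000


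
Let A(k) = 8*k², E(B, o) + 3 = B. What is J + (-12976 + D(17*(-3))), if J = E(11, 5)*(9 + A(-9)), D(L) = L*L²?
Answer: -140371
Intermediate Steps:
E(B, o) = -3 + B
D(L) = L³
J = 5256 (J = (-3 + 11)*(9 + 8*(-9)²) = 8*(9 + 8*81) = 8*(9 + 648) = 8*657 = 5256)
J + (-12976 + D(17*(-3))) = 5256 + (-12976 + (17*(-3))³) = 5256 + (-12976 + (-51)³) = 5256 + (-12976 - 132651) = 5256 - 145627 = -140371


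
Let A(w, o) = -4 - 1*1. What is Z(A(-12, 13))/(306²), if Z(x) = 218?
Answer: 109/46818 ≈ 0.0023282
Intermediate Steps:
A(w, o) = -5 (A(w, o) = -4 - 1 = -5)
Z(A(-12, 13))/(306²) = 218/(306²) = 218/93636 = 218*(1/93636) = 109/46818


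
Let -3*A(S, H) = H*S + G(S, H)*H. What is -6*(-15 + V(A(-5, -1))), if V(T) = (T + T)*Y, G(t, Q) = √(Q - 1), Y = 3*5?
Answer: 390 - 60*I*√2 ≈ 390.0 - 84.853*I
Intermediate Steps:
Y = 15
G(t, Q) = √(-1 + Q)
A(S, H) = -H*S/3 - H*√(-1 + H)/3 (A(S, H) = -(H*S + √(-1 + H)*H)/3 = -(H*S + H*√(-1 + H))/3 = -H*S/3 - H*√(-1 + H)/3)
V(T) = 30*T (V(T) = (T + T)*15 = (2*T)*15 = 30*T)
-6*(-15 + V(A(-5, -1))) = -6*(-15 + 30*(-⅓*(-1)*(-5 + √(-1 - 1)))) = -6*(-15 + 30*(-⅓*(-1)*(-5 + √(-2)))) = -6*(-15 + 30*(-⅓*(-1)*(-5 + I*√2))) = -6*(-15 + 30*(-5/3 + I*√2/3)) = -6*(-15 + (-50 + 10*I*√2)) = -6*(-65 + 10*I*√2) = 390 - 60*I*√2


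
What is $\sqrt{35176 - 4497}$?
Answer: $\sqrt{30679} \approx 175.15$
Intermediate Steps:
$\sqrt{35176 - 4497} = \sqrt{30679}$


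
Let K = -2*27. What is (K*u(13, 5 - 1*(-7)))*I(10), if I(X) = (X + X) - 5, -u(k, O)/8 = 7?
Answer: 45360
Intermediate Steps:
u(k, O) = -56 (u(k, O) = -8*7 = -56)
I(X) = -5 + 2*X (I(X) = 2*X - 5 = -5 + 2*X)
K = -54
(K*u(13, 5 - 1*(-7)))*I(10) = (-54*(-56))*(-5 + 2*10) = 3024*(-5 + 20) = 3024*15 = 45360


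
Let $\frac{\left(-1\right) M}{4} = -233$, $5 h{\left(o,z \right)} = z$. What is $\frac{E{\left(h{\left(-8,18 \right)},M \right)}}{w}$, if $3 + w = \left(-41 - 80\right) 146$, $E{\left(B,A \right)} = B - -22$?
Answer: $- \frac{128}{88345} \approx -0.0014489$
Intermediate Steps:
$h{\left(o,z \right)} = \frac{z}{5}$
$M = 932$ ($M = \left(-4\right) \left(-233\right) = 932$)
$E{\left(B,A \right)} = 22 + B$ ($E{\left(B,A \right)} = B + 22 = 22 + B$)
$w = -17669$ ($w = -3 + \left(-41 - 80\right) 146 = -3 - 17666 = -17669$)
$\frac{E{\left(h{\left(-8,18 \right)},M \right)}}{w} = \frac{22 + \frac{1}{5} \cdot 18}{-17669} = \left(22 + \frac{18}{5}\right) \left(- \frac{1}{17669}\right) = \frac{128}{5} \left(- \frac{1}{17669}\right) = - \frac{128}{88345}$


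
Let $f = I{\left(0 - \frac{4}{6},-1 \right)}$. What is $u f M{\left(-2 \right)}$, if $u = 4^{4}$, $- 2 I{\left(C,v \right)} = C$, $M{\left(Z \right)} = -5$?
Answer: $- \frac{1280}{3} \approx -426.67$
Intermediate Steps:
$I{\left(C,v \right)} = - \frac{C}{2}$
$u = 256$
$f = \frac{1}{3}$ ($f = - \frac{0 - \frac{4}{6}}{2} = - \frac{0 - \frac{2}{3}}{2} = \left(- \frac{1}{2}\right) \left(- \frac{2}{3}\right) = \frac{1}{3} \approx 0.33333$)
$u f M{\left(-2 \right)} = 256 \cdot \frac{1}{3} \left(-5\right) = \frac{256}{3} \left(-5\right) = - \frac{1280}{3}$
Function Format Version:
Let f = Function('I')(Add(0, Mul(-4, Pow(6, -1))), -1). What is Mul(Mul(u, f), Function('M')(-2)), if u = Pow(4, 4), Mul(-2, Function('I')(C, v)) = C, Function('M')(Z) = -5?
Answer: Rational(-1280, 3) ≈ -426.67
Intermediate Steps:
Function('I')(C, v) = Mul(Rational(-1, 2), C)
u = 256
f = Rational(1, 3) (f = Mul(Rational(-1, 2), Add(0, Mul(-4, Pow(6, -1)))) = Mul(Rational(-1, 2), Add(0, Mul(-4, Rational(1, 6)))) = Mul(Rational(-1, 2), Add(0, Rational(-2, 3))) = Mul(Rational(-1, 2), Rational(-2, 3)) = Rational(1, 3) ≈ 0.33333)
Mul(Mul(u, f), Function('M')(-2)) = Mul(Mul(256, Rational(1, 3)), -5) = Mul(Rational(256, 3), -5) = Rational(-1280, 3)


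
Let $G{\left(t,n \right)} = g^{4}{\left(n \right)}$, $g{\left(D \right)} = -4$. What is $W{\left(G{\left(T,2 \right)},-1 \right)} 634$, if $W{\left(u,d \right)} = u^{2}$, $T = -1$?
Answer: $41549824$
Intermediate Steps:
$G{\left(t,n \right)} = 256$ ($G{\left(t,n \right)} = \left(-4\right)^{4} = 256$)
$W{\left(G{\left(T,2 \right)},-1 \right)} 634 = 256^{2} \cdot 634 = 65536 \cdot 634 = 41549824$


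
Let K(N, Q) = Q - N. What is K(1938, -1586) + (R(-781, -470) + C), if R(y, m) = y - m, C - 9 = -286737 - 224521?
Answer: -515084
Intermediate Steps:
C = -511249 (C = 9 + (-286737 - 224521) = 9 - 511258 = -511249)
K(1938, -1586) + (R(-781, -470) + C) = (-1586 - 1*1938) + ((-781 - 1*(-470)) - 511249) = (-1586 - 1938) + ((-781 + 470) - 511249) = -3524 + (-311 - 511249) = -3524 - 511560 = -515084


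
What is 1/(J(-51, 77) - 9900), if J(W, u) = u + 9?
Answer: -1/9814 ≈ -0.00010190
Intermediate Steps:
J(W, u) = 9 + u
1/(J(-51, 77) - 9900) = 1/((9 + 77) - 9900) = 1/(86 - 9900) = 1/(-9814) = -1/9814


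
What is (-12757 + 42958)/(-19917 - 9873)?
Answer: -10067/9930 ≈ -1.0138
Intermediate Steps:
(-12757 + 42958)/(-19917 - 9873) = 30201/(-29790) = 30201*(-1/29790) = -10067/9930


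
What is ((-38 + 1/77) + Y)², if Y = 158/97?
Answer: 73744290481/55785961 ≈ 1321.9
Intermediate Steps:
Y = 158/97 (Y = 158*(1/97) = 158/97 ≈ 1.6289)
((-38 + 1/77) + Y)² = ((-38 + 1/77) + 158/97)² = (-2925/77 + 158/97)² = (-271559/7469)² = 73744290481/55785961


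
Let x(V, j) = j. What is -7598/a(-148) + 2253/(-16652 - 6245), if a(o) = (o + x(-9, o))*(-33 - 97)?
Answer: -130333423/440538280 ≈ -0.29585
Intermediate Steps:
a(o) = -260*o (a(o) = (o + o)*(-33 - 97) = (2*o)*(-130) = -260*o)
-7598/a(-148) + 2253/(-16652 - 6245) = -7598/((-260*(-148))) + 2253/(-16652 - 6245) = -7598/38480 + 2253/(-22897) = -7598*1/38480 + 2253*(-1/22897) = -3799/19240 - 2253/22897 = -130333423/440538280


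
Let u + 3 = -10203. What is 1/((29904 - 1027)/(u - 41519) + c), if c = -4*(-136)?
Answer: 51725/28109523 ≈ 0.0018401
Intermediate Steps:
u = -10206 (u = -3 - 10203 = -10206)
c = 544
1/((29904 - 1027)/(u - 41519) + c) = 1/((29904 - 1027)/(-10206 - 41519) + 544) = 1/(28877/(-51725) + 544) = 1/(28877*(-1/51725) + 544) = 1/(-28877/51725 + 544) = 1/(28109523/51725) = 51725/28109523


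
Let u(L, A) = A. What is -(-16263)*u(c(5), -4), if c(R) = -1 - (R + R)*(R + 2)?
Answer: -65052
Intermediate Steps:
c(R) = -1 - 2*R*(2 + R)
-(-16263)*u(c(5), -4) = -(-16263)*(-4) = -1*65052 = -65052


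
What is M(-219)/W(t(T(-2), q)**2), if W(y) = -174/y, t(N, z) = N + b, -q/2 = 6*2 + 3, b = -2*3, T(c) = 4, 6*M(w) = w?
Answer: 73/87 ≈ 0.83908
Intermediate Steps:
M(w) = w/6
b = -6
q = -30 (q = -2*(6*2 + 3) = -2*(12 + 3) = -2*15 = -30)
t(N, z) = -6 + N (t(N, z) = N - 6 = -6 + N)
M(-219)/W(t(T(-2), q)**2) = ((1/6)*(-219))/((-174/(-6 + 4)**2)) = -73/(2*((-174/((-2)**2)))) = -73/(2*((-174/4))) = -73/(2*((-174*1/4))) = -73/(2*(-87/2)) = -73/2*(-2/87) = 73/87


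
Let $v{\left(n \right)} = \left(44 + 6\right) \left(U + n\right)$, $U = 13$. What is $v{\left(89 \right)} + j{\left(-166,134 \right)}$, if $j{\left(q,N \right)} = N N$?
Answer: $23056$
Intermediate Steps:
$j{\left(q,N \right)} = N^{2}$
$v{\left(n \right)} = 650 + 50 n$ ($v{\left(n \right)} = \left(44 + 6\right) \left(13 + n\right) = 50 \left(13 + n\right) = 650 + 50 n$)
$v{\left(89 \right)} + j{\left(-166,134 \right)} = \left(650 + 50 \cdot 89\right) + 134^{2} = \left(650 + 4450\right) + 17956 = 5100 + 17956 = 23056$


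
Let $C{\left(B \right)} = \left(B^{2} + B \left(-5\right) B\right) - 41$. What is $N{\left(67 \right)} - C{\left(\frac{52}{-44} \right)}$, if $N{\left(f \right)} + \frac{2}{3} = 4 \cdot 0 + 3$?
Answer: $\frac{17758}{363} \approx 48.92$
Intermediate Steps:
$N{\left(f \right)} = \frac{7}{3}$ ($N{\left(f \right)} = - \frac{2}{3} + \left(4 \cdot 0 + 3\right) = - \frac{2}{3} + \left(0 + 3\right) = - \frac{2}{3} + 3 = \frac{7}{3}$)
$C{\left(B \right)} = -41 - 4 B^{2}$ ($C{\left(B \right)} = \left(B^{2} + - 5 B B\right) - 41 = \left(B^{2} - 5 B^{2}\right) - 41 = - 4 B^{2} - 41 = -41 - 4 B^{2}$)
$N{\left(67 \right)} - C{\left(\frac{52}{-44} \right)} = \frac{7}{3} - \left(-41 - 4 \left(\frac{52}{-44}\right)^{2}\right) = \frac{7}{3} - \left(-41 - 4 \left(52 \left(- \frac{1}{44}\right)\right)^{2}\right) = \frac{7}{3} - \left(-41 - 4 \left(- \frac{13}{11}\right)^{2}\right) = \frac{7}{3} - \left(-41 - \frac{676}{121}\right) = \frac{7}{3} - - \frac{5637}{121} = \frac{7}{3} + \frac{5637}{121} = \frac{17758}{363}$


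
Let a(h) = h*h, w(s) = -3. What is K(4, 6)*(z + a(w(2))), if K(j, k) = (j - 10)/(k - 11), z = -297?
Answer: -1728/5 ≈ -345.60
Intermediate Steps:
K(j, k) = (-10 + j)/(-11 + k)
a(h) = h**2
K(4, 6)*(z + a(w(2))) = ((-10 + 4)/(-11 + 6))*(-297 + (-3)**2) = (-6/(-5))*(-297 + 9) = -1/5*(-6)*(-288) = (6/5)*(-288) = -1728/5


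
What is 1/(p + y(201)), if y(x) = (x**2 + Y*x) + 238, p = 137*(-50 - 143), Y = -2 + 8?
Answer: 1/15404 ≈ 6.4918e-5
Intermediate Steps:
Y = 6
p = -26441 (p = 137*(-193) = -26441)
y(x) = 238 + x**2 + 6*x (y(x) = (x**2 + 6*x) + 238 = 238 + x**2 + 6*x)
1/(p + y(201)) = 1/(-26441 + (238 + 201**2 + 6*201)) = 1/(-26441 + (238 + 40401 + 1206)) = 1/(-26441 + 41845) = 1/15404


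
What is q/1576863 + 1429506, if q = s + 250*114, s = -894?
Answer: 751378382428/525621 ≈ 1.4295e+6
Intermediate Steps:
q = 27606 (q = -894 + 250*114 = -894 + 28500 = 27606)
q/1576863 + 1429506 = 27606/1576863 + 1429506 = 27606*(1/1576863) + 1429506 = 9202/525621 + 1429506 = 751378382428/525621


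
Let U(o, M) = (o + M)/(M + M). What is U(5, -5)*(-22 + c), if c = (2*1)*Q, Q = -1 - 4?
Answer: 0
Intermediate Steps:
Q = -5
c = -10 (c = (2*1)*(-5) = 2*(-5) = -10)
U(o, M) = (M + o)/(2*M) (U(o, M) = (M + o)/((2*M)) = (M + o)*(1/(2*M)) = (M + o)/(2*M))
U(5, -5)*(-22 + c) = ((½)*(-5 + 5)/(-5))*(-22 - 10) = ((½)*(-⅕)*0)*(-32) = 0*(-32) = 0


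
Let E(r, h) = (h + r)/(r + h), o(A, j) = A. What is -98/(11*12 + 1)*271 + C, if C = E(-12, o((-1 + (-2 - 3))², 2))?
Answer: -3775/19 ≈ -198.68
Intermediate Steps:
E(r, h) = 1 (E(r, h) = (h + r)/(h + r) = 1)
C = 1
-98/(11*12 + 1)*271 + C = -98/(11*12 + 1)*271 + 1 = -98/(132 + 1)*271 + 1 = -98/133*271 + 1 = -98*1/133*271 + 1 = -14/19*271 + 1 = -3794/19 + 1 = -3775/19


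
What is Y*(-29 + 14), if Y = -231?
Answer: 3465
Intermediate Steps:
Y*(-29 + 14) = -231*(-29 + 14) = -231*(-15) = 3465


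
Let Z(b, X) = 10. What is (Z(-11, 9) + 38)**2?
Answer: 2304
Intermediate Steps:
(Z(-11, 9) + 38)**2 = (10 + 38)**2 = 48**2 = 2304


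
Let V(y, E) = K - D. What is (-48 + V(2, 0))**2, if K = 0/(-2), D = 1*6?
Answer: 2916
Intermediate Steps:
D = 6
K = 0 (K = 0*(-1/2) = 0)
V(y, E) = -6 (V(y, E) = 0 - 1*6 = 0 - 6 = -6)
(-48 + V(2, 0))**2 = (-48 - 6)**2 = (-54)**2 = 2916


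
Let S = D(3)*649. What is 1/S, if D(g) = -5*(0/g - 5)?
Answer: 1/16225 ≈ 6.1633e-5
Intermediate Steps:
D(g) = 25 (D(g) = -5*(0 - 5) = -5*(-5) = 25)
S = 16225 (S = 25*649 = 16225)
1/S = 1/16225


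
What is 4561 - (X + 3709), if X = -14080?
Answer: 14932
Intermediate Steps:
4561 - (X + 3709) = 4561 - (-14080 + 3709) = 4561 - 1*(-10371) = 4561 + 10371 = 14932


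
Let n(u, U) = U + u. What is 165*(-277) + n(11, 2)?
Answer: -45692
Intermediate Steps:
165*(-277) + n(11, 2) = 165*(-277) + (2 + 11) = -45705 + 13 = -45692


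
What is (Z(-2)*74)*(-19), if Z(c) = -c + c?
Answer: 0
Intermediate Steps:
Z(c) = 0
(Z(-2)*74)*(-19) = (0*74)*(-19) = 0*(-19) = 0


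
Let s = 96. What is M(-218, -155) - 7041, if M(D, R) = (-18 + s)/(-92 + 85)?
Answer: -49365/7 ≈ -7052.1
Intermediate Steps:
M(D, R) = -78/7 (M(D, R) = (-18 + 96)/(-92 + 85) = 78/(-7) = 78*(-1/7) = -78/7)
M(-218, -155) - 7041 = -78/7 - 7041 = -49365/7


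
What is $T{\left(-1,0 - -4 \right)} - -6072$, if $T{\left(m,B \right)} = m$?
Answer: $6071$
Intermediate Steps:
$T{\left(-1,0 - -4 \right)} - -6072 = -1 - -6072 = -1 + 6072 = 6071$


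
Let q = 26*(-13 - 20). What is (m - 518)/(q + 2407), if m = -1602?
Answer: -2120/1549 ≈ -1.3686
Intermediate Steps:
q = -858 (q = 26*(-33) = -858)
(m - 518)/(q + 2407) = (-1602 - 518)/(-858 + 2407) = -2120/1549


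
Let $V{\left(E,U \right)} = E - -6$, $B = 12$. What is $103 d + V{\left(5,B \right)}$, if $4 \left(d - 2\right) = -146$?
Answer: $- \frac{7085}{2} \approx -3542.5$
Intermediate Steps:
$d = - \frac{69}{2}$ ($d = 2 + \frac{1}{4} \left(-146\right) = 2 - \frac{73}{2} = - \frac{69}{2} \approx -34.5$)
$V{\left(E,U \right)} = 6 + E$ ($V{\left(E,U \right)} = E + 6 = 6 + E$)
$103 d + V{\left(5,B \right)} = 103 \left(- \frac{69}{2}\right) + \left(6 + 5\right) = - \frac{7107}{2} + 11 = - \frac{7085}{2}$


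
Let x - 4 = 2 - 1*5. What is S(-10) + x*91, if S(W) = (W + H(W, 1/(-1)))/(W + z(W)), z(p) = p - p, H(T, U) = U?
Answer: 921/10 ≈ 92.100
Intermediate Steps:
x = 1 (x = 4 + (2 - 1*5) = 4 + (2 - 5) = 4 - 3 = 1)
z(p) = 0
S(W) = (-1 + W)/W (S(W) = (W + 1/(-1))/(W + 0) = (W - 1)/W = (-1 + W)/W)
S(-10) + x*91 = (-1 - 10)/(-10) + 1*91 = -⅒*(-11) + 91 = 11/10 + 91 = 921/10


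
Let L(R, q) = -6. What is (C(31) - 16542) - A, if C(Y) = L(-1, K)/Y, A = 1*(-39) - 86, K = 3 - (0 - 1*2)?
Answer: -508933/31 ≈ -16417.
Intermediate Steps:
K = 5 (K = 3 - (0 - 2) = 3 - 1*(-2) = 3 + 2 = 5)
A = -125 (A = -39 - 86 = -125)
C(Y) = -6/Y
(C(31) - 16542) - A = (-6/31 - 16542) - 1*(-125) = (-6*1/31 - 16542) + 125 = (-6/31 - 16542) + 125 = -512808/31 + 125 = -508933/31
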